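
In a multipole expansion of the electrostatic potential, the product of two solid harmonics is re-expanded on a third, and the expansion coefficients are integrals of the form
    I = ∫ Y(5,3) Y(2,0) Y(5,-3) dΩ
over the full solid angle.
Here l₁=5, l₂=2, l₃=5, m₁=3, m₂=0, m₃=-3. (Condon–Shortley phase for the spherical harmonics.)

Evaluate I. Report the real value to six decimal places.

-0.016174

m-sum 0 ✓  L=12 even ✓  3≤5≤7 ✓
Π(2lᵢ+1) = 11×5×11 = 605
triangle coeff Δ(5,2,5) = 1/38610
Σ_t [0,2]: t=0:+1/2880 t=1:−1/576 t=2:+1/2880 = -1/960
(3j)²=10/429 [(5 2 5; 0 0 0)], sign=+1
Σ_t [0,2]: t=0:+1/5760 t=1:−1/5040 t=2:+1/161280 = -1/53760
(3j)²=1/4290 [(5 2 5; 3 0 -3)], sign=-1
⇒ 4πI² = 5/1521
I = (-1)√(5/1521/(4π)) = -0.01617393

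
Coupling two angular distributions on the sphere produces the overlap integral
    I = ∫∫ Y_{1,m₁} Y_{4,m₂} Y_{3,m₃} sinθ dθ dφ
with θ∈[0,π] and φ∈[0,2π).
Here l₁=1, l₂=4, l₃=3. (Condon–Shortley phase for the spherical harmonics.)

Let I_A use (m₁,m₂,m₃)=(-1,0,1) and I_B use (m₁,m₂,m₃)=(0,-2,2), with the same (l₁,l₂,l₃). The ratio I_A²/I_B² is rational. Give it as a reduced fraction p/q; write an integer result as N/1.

1/2

l's match ⇒ only the (l;m) 3-j factors differ between A and B.
A: triangle coeff Δ(1,4,3) = 1/252; Σ_t [2,2]: t=2:+1/96 = 1/96; (3j)²=1/42 [(1 4 3; -1 0 1)], sign=+1
B: triangle coeff Δ(1,4,3) = 1/252; Σ_t [1,1]: t=1:−1/120 = -1/120; (3j)²=1/21 [(1 4 3; 0 -2 2)], sign=+1
I_A²/I_B² = (1/42)/(1/21) = 1/2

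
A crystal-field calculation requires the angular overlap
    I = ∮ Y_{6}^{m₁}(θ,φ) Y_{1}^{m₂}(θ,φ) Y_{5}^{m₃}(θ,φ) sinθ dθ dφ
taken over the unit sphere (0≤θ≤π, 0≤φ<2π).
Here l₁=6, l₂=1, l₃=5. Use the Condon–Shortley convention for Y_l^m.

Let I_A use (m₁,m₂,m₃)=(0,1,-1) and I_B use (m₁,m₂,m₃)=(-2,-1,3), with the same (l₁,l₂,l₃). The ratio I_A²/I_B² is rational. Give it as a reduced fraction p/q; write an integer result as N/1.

Shared (l₁,l₂,l₃)=(6,1,5): N and (l;000)² cancel in I_A²/I_B².
A: Δ = 2!·10!·0!/13! = 1/858; Racah Σ t=2..2: t=2:+1/34560 = 1/34560; ⇒ 3j(6 1 5; 0 1 -1)² = 5/286, sgn +1
B: Δ = 2!·10!·0!/13! = 1/858; Racah Σ t=0..0: t=0:+1/161280 = 1/161280; ⇒ 3j(6 1 5; -2 -1 3)² = 1/143, sgn +1
I_A²/I_B² = (5/286)/(1/143) = 5/2

5/2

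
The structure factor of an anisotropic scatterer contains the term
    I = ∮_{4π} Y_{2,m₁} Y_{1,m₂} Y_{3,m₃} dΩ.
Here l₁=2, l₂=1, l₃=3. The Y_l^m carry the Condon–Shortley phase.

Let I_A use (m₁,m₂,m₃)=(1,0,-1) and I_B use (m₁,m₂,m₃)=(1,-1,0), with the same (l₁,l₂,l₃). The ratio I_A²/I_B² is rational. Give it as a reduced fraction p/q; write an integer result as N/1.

8/3

Shared (l₁,l₂,l₃)=(2,1,3): N and (l;000)² cancel in I_A²/I_B².
A: Δ = 0!·4!·2!/7! = 1/105; Racah Σ t=0..0: t=0:+1/6 = 1/6; ⇒ 3j(2 1 3; 1 0 -1)² = 8/105, sgn +1
B: Δ = 0!·4!·2!/7! = 1/105; Racah Σ t=0..0: t=0:+1/12 = 1/12; ⇒ 3j(2 1 3; 1 -1 0)² = 1/35, sgn -1
I_A²/I_B² = (8/105)/(1/35) = 8/3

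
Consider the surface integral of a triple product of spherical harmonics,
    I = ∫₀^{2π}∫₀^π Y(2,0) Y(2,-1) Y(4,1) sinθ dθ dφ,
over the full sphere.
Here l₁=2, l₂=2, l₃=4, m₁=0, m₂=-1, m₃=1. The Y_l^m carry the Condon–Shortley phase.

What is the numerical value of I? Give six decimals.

m-sum 0 ✓  L=8 even ✓  0≤4≤4 ✓
Π(2lᵢ+1) = 5×5×9 = 225
triangle coeff Δ(2,2,4) = 1/630
Σ_t [0,0]: t=0:+1/16 = 1/16
(3j)²=2/35 [(2 2 4; 0 0 0)], sign=+1
Σ_t [0,0]: t=0:+1/24 = 1/24
(3j)²=1/21 [(2 2 4; 0 -1 1)], sign=-1
⇒ 4πI² = 30/49
I = (-1)√(30/49/(4π)) = -0.22072812

-0.220728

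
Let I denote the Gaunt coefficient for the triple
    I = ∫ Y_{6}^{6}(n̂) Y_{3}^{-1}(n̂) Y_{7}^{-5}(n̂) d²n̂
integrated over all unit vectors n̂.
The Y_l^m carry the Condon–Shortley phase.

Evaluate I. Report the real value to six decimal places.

0.138620

m-sum 0 ✓  L=16 even ✓  3≤7≤9 ✓
Π(2lᵢ+1) = 13×7×15 = 1365
triangle coeff Δ(6,3,7) = 1/2042040
Σ_t [0,2]: t=0:+1/207360 t=1:−1/57600 t=2:+1/207360 = -1/129600
(3j)²=168/12155 [(6 3 7; 0 0 0)], sign=+1
Σ_t [0,0]: t=0:+1/29030400 = 1/29030400
(3j)²=99/7735 [(6 3 7; 6 -1 -5)], sign=+1
⇒ 4πI² = 4536/18785
I = (+1)√(4536/18785/(4π)) = 0.13862003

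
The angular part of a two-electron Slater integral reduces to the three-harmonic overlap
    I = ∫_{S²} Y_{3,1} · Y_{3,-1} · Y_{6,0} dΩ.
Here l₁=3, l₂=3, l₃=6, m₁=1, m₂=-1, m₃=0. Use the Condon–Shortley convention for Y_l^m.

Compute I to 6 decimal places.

Checks pass: Σm=0; 12 even; l₃=6∈[0,6].
(2·3+1)(2·3+1)(2·6+1) = 637
Δ: 0! 6! 6! / 13! → 1/12012
sum: t=0:+1/1296 = 1/1296
3j²(3 3 6; 0 0 0) = Δ·Π!·Σ² = 100/3003  (sign +1)
sum: t=0:+1/2304 = 1/2304
3j²(3 3 6; 1 -1 0) = Δ·Π!·Σ² = 75/4004  (sign +1)
combine: 4πI² = 637·100/3003·75/4004 = 625/1573
take √, sign +1: I = 0.17781595

0.177816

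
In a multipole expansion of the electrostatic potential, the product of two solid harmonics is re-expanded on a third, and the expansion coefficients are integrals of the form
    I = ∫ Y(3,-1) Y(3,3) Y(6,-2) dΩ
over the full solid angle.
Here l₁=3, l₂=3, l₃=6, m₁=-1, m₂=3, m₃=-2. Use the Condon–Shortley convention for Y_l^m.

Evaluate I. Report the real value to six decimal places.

Rules hold: Σm=0, L=12 even, 0≤6≤6.
N = 7·7·13 = 637
Δ = 0!·6!·6!/13! = 1/12012
Racah Σ t=0..0: t=0:+1/1296 = 1/1296
⇒ 3j(3 3 6; 0 0 0)² = 100/3003, sgn +1
Racah Σ t=0..0: t=0:+1/34560 = 1/34560
⇒ 3j(3 3 6; -1 3 -2)² = 1/429, sgn +1
4πI² = N·(3j₀)²·(3jₘ)² = 700/14157
I = +1·√(0.0494455/4π) = 0.06272757

0.062728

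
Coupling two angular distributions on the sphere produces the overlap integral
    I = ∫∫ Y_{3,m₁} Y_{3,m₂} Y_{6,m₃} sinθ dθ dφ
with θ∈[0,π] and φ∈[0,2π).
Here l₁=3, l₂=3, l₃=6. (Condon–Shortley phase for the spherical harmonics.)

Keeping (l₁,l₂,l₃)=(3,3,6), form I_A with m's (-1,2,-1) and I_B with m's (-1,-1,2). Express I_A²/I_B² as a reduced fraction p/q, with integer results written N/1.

Shared (l₁,l₂,l₃)=(3,3,6): N and (l;000)² cancel in I_A²/I_B².
A: Δ = 0!·6!·6!/13! = 1/12012; Racah Σ t=0..0: t=0:+1/5760 = 1/5760; ⇒ 3j(3 3 6; -1 2 -1)² = 5/572, sgn -1
B: Δ = 0!·6!·6!/13! = 1/12012; Racah Σ t=0..0: t=0:+1/2304 = 1/2304; ⇒ 3j(3 3 6; -1 -1 2)² = 5/143, sgn +1
I_A²/I_B² = (5/572)/(5/143) = 1/4

1/4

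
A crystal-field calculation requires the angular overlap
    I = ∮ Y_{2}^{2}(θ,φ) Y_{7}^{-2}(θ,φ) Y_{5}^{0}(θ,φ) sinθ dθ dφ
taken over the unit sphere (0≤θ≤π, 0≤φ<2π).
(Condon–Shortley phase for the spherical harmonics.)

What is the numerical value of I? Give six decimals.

Rules hold: Σm=0, L=14 even, 5≤5≤9.
N = 5·15·11 = 825
Δ = 4!·0!·10!/15! = 1/15015
Racah Σ t=2..2: t=2:+1/57600 = 1/57600
⇒ 3j(2 7 5; 0 0 0)² = 21/715, sgn -1
Racah Σ t=0..0: t=0:+1/345600 = 1/345600
⇒ 3j(2 7 5; 2 -2 0)² = 6/715, sgn -1
4πI² = N·(3j₀)²·(3jₘ)² = 378/1859
I = +1·√(0.203335/4π) = 0.12720415

0.127204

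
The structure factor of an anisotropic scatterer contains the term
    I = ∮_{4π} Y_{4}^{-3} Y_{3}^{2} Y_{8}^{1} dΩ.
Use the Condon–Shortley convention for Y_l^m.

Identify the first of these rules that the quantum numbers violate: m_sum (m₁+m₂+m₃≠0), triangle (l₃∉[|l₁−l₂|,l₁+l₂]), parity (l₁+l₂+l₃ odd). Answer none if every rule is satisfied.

triangle

Σmᵢ = 0  ✓
l₃∈[|l₁−l₂|,l₁+l₂]=[1,7], have l₃=8  ✗
Σlᵢ = 15 ⇒ odd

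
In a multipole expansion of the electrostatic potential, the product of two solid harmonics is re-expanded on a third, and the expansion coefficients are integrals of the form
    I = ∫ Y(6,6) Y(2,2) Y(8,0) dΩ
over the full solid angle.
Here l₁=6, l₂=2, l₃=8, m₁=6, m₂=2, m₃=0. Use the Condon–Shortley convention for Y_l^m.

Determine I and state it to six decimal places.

Σmᵢ = 8 ≠ 0, so the φ-integral vanishes; I = 0

0.000000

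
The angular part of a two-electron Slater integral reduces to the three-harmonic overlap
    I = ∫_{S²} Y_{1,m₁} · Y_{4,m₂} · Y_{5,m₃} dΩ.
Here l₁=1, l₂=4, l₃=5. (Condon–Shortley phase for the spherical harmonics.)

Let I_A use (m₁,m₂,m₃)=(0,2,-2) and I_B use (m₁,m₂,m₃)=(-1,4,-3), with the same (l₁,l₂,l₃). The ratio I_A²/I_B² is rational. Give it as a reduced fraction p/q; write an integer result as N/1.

21/1

l's match ⇒ only the (l;m) 3-j factors differ between A and B.
A: triangle coeff Δ(1,4,5) = 1/495; Σ_t [0,0]: t=0:+1/1440 = 1/1440; (3j)²=7/165 [(1 4 5; 0 2 -2)], sign=-1
B: triangle coeff Δ(1,4,5) = 1/495; Σ_t [0,0]: t=0:+1/80640 = 1/80640; (3j)²=1/495 [(1 4 5; -1 4 -3)], sign=+1
I_A²/I_B² = (7/165)/(1/495) = 21/1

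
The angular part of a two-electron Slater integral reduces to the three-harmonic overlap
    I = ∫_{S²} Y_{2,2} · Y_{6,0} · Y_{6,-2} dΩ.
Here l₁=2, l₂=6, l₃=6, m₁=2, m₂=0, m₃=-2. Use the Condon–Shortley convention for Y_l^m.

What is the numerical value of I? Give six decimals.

Rules hold: Σm=0, L=14 even, 4≤6≤8.
N = 5·13·13 = 845
Δ = 2!·2!·10!/15! = 1/90090
Racah Σ t=0..2: t=0:+1/69120 t=1:−1/14400 t=2:+1/69120 = -7/172800
⇒ 3j(2 6 6; 0 0 0)² = 14/715, sgn -1
Racah Σ t=0..0: t=0:+1/69120 = 1/69120
⇒ 3j(2 6 6; 2 0 -2)² = 4/143, sgn +1
4πI² = N·(3j₀)²·(3jₘ)² = 56/121
I = -1·√(0.46281/4π) = -0.19190947

-0.191909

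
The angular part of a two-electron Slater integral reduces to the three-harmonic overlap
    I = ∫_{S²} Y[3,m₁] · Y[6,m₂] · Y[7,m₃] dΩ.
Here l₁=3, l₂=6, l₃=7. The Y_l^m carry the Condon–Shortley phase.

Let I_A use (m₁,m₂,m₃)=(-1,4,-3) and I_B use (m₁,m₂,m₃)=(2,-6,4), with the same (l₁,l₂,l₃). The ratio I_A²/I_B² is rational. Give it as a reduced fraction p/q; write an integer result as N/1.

l's match ⇒ only the (l;m) 3-j factors differ between A and B.
A: triangle coeff Δ(3,6,7) = 1/2042040; Σ_t [0,2]: t=0:+1/174182400 t=1:−1/2177280 t=2:+1/645120 = 191/174182400; (3j)²=36481/2042040 [(3 6 7; -1 4 -3)], sign=+1
B: triangle coeff Δ(3,6,7) = 1/2042040; Σ_t [0,0]: t=0:+1/43545600 = 1/43545600; (3j)²=11/3094 [(3 6 7; 2 -6 4)], sign=-1
I_A²/I_B² = (36481/2042040)/(11/3094) = 36481/7260

36481/7260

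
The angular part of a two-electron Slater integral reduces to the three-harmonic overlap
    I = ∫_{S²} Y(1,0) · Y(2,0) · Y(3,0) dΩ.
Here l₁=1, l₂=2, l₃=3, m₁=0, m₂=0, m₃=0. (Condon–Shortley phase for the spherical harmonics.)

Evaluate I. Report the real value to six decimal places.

m-sum 0 ✓  L=6 even ✓  1≤3≤3 ✓
Π(2lᵢ+1) = 3×5×7 = 105
triangle coeff Δ(1,2,3) = 1/105
Σ_t [0,0]: t=0:+1/4 = 1/4
(3j)²=3/35 [(1 2 3; 0 0 0)], sign=-1
(m-triple is (0,0,0) — same symbol as above.)
⇒ 4πI² = 27/35
I = (+1)√(27/35/(4π)) = 0.24776670

0.247767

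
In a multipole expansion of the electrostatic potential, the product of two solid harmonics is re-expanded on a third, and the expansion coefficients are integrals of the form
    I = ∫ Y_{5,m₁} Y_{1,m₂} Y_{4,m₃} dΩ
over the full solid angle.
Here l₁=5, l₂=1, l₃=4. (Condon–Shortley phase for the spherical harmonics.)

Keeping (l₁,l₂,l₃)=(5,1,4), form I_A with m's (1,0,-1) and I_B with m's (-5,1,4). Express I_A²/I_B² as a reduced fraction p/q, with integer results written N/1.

8/15

Same 5,1,4: normalisation and zero-m 3j drop out of the ratio.
A: Δ: 2! 8! 0! / 11! → 1/495; sum: t=1:−1/720 = -1/720; 3j²(5 1 4; 1 0 -1) = Δ·Π!·Σ² = 8/165  (sign +1)
B: Δ: 2! 8! 0! / 11! → 1/495; sum: t=2:+1/80640 = 1/80640; 3j²(5 1 4; -5 1 4) = Δ·Π!·Σ² = 1/11  (sign +1)
I_A²/I_B² = (8/165)/(1/11) = 8/15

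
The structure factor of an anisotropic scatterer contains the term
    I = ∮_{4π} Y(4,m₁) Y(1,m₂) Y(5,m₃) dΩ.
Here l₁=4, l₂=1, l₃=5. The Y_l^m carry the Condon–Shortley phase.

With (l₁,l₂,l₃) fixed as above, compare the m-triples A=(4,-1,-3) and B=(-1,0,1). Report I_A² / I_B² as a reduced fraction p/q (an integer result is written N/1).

1/24

l's match ⇒ only the (l;m) 3-j factors differ between A and B.
A: triangle coeff Δ(4,1,5) = 1/495; Σ_t [0,0]: t=0:+1/80640 = 1/80640; (3j)²=1/495 [(4 1 5; 4 -1 -3)], sign=+1
B: triangle coeff Δ(4,1,5) = 1/495; Σ_t [0,0]: t=0:+1/720 = 1/720; (3j)²=8/165 [(4 1 5; -1 0 1)], sign=+1
I_A²/I_B² = (1/495)/(8/165) = 1/24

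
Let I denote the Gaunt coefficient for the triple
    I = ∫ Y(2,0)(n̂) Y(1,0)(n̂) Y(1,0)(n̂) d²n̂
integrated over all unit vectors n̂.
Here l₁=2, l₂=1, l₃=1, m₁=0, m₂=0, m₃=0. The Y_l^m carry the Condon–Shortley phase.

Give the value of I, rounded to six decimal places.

0.252313

Rules hold: Σm=0, L=4 even, 1≤1≤3.
N = 5·3·3 = 45
Δ = 2!·2!·0!/5! = 1/30
Racah Σ t=1..1: t=1:−1/1 = -1/1
⇒ 3j(2 1 1; 0 0 0)² = 2/15, sgn +1
(m-triple is (0,0,0) — same symbol as above.)
4πI² = N·(3j₀)²·(3jₘ)² = 4/5
I = +1·√(0.8/4π) = 0.25231325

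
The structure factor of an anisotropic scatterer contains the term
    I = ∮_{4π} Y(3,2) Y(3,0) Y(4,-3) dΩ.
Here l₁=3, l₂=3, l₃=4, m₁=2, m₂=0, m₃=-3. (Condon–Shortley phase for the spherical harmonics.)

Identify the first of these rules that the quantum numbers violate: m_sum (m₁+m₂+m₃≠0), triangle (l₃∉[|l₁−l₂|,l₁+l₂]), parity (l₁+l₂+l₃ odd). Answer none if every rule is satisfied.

m_sum

Σmᵢ = -1  ✗
l₃∈[|l₁−l₂|,l₁+l₂]=[0,6], have l₃=4
Σlᵢ = 10 ⇒ even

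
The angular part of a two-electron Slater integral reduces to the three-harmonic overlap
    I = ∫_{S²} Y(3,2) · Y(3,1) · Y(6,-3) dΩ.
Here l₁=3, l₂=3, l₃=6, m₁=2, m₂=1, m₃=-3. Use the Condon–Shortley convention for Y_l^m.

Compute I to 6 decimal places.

-0.230476

Rules hold: Σm=0, L=12 even, 0≤6≤6.
N = 7·7·13 = 637
Δ = 0!·6!·6!/13! = 1/12012
Racah Σ t=0..0: t=0:+1/1296 = 1/1296
⇒ 3j(3 3 6; 0 0 0)² = 100/3003, sgn +1
Racah Σ t=0..0: t=0:+1/5760 = 1/5760
⇒ 3j(3 3 6; 2 1 -3)² = 9/286, sgn -1
4πI² = N·(3j₀)²·(3jₘ)² = 1050/1573
I = -1·√(0.667514/4π) = -0.23047581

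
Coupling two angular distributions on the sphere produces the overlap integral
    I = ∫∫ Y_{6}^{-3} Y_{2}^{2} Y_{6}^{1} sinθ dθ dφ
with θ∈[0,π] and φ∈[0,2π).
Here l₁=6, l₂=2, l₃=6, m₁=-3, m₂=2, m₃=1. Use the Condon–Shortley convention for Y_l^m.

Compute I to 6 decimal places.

0.177674

m-sum 0 ✓  L=14 even ✓  4≤6≤8 ✓
Π(2lᵢ+1) = 13×5×13 = 845
triangle coeff Δ(6,2,6) = 1/90090
Σ_t [0,2]: t=0:+1/69120 t=1:−1/14400 t=2:+1/69120 = -7/172800
(3j)²=14/715 [(6 2 6; 0 0 0)], sign=-1
Σ_t [2,2]: t=2:+1/120960 = 1/120960
(3j)²=24/1001 [(6 2 6; -3 2 1)], sign=-1
⇒ 4πI² = 48/121
I = (+1)√(48/121/(4π)) = 0.17767364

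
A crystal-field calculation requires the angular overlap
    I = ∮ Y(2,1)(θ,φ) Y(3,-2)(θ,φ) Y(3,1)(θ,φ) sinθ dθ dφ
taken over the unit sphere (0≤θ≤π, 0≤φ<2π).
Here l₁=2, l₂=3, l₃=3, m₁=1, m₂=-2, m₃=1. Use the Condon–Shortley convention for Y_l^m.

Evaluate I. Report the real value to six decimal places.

m-sum 0 ✓  L=8 even ✓  1≤3≤5 ✓
Π(2lᵢ+1) = 5×7×7 = 245
triangle coeff Δ(2,3,3) = 1/3780
Σ_t [0,2]: t=0:+1/24 t=1:−1/4 t=2:+1/24 = -1/6
(3j)²=4/105 [(2 3 3; 0 0 0)], sign=+1
Σ_t [0,1]: t=0:+1/12 t=1:−1/48 = 1/16
(3j)²=1/28 [(2 3 3; 1 -2 1)], sign=+1
⇒ 4πI² = 1/3
I = (+1)√(1/3/(4π)) = 0.16286750

0.162868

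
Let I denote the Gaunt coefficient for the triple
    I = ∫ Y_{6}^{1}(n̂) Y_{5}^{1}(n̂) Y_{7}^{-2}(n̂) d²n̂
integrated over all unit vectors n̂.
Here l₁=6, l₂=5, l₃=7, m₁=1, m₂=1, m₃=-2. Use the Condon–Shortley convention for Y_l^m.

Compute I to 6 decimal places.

Rules hold: Σm=0, L=18 even, 1≤7≤11.
N = 13·11·15 = 2145
Δ = 4!·8!·6!/19! = 1/174594420
Racah Σ t=0..4: t=0:+1/4147200 t=1:−1/207360 t=2:+1/82944 t=3:−1/207360 t=4:+1/4147200 = 1/345600
⇒ 3j(6 5 7; 0 0 0)² = 420/46189, sgn -1
Racah Σ t=0..4: t=0:+1/12441600 t=1:−1/414720 t=2:+1/138240 t=3:−1/311040 t=4:+1/5806080 = 1/537600
⇒ 3j(6 5 7; 1 1 -2)² = 2916/323323, sgn -1
4πI² = N·(3j₀)²·(3jₘ)² = 2624400/14919047
I = +1·√(0.175909/4π) = 0.11831493

0.118315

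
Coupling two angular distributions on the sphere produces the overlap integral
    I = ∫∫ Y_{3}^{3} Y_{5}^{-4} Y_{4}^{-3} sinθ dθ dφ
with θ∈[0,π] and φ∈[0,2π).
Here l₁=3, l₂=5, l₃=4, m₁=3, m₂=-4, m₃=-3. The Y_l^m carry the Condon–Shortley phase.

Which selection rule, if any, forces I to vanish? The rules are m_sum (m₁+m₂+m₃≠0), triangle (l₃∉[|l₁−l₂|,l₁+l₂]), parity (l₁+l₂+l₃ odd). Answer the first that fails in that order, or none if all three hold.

m_sum

azimuthal sum: 3 − 4 − 3 = -4  ✗
2 ≤ 4 ≤ 8 (triangle on l)
L = 3 + 5 + 4 = 12 (even)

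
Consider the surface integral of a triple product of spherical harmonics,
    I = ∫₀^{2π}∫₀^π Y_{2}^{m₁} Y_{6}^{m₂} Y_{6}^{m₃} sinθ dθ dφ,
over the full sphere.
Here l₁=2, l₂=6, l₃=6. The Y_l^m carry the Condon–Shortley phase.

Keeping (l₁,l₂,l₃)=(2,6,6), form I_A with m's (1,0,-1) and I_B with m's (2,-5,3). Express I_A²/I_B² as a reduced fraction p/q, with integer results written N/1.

Same 2,6,6: normalisation and zero-m 3j drop out of the ratio.
A: Δ: 2! 2! 10! / 15! → 1/90090; sum: t=0:+1/34560 t=1:−1/28800 = -1/172800; 3j²(2 6 6; 1 0 -1) = Δ·Π!·Σ² = 1/1430  (sign +1)
B: Δ: 2! 2! 10! / 15! → 1/90090; sum: t=0:+1/1451520 = 1/1451520; 3j²(2 6 6; 2 -5 3) = Δ·Π!·Σ² = 1/91  (sign -1)
I_A²/I_B² = (1/1430)/(1/91) = 7/110

7/110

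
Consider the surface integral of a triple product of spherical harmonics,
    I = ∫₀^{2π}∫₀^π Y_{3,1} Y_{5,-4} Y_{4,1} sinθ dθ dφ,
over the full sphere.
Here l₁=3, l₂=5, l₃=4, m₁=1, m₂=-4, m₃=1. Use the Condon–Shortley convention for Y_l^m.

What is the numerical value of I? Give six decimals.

0.000000

Σmᵢ = -2 ≠ 0, so the φ-integral vanishes; I = 0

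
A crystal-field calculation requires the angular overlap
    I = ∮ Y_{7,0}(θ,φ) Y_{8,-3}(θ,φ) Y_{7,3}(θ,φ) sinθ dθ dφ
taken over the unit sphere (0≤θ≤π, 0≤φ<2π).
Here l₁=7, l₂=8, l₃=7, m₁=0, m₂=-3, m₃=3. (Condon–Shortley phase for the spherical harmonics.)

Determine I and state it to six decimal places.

m-sum 0 ✓  L=22 even ✓  1≤7≤15 ✓
Π(2lᵢ+1) = 15×17×15 = 3825
triangle coeff Δ(7,8,7) = 1/22086194130
Σ_t [1,7]: t=1:−1/18289152000 t=2:+1/248832000 t=3:−1/24883200 t=4:+1/11943936 t=5:−1/24883200 t=6:+1/248832000 t=7:−1/18289152000 = 11/975421440
(3j)²=1750/289731 [(7 8 7; 0 0 0)], sign=-1
Σ_t [1,5]: t=1:−1/2090188800 t=2:+1/124416000 t=3:−1/49766400 t=4:+1/104509440 t=5:−1/1393459200 = -11/2985984000
(3j)²=3773/579462 [(7 8 7; 0 -3 3)], sign=-1
⇒ 4πI² = 82534375/548653937
I = (+1)√(82534375/548653937/(4π)) = 0.10941157

0.109412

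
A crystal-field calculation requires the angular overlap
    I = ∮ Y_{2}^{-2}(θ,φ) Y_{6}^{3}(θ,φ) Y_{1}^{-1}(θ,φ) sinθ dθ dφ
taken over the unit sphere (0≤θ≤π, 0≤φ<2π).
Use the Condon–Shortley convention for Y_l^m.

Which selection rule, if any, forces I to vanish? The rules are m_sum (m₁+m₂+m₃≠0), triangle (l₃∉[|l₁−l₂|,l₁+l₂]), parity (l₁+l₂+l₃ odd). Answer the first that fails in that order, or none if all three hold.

Σmᵢ = 0  ✓
l₃∈[|l₁−l₂|,l₁+l₂]=[4,8], have l₃=1  ✗
Σlᵢ = 9 ⇒ odd

triangle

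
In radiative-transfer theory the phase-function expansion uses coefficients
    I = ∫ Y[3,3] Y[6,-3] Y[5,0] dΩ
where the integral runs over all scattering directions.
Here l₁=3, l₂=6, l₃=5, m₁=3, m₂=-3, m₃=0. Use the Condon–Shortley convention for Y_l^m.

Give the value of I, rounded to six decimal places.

0.190675

m-sum 0 ✓  L=14 even ✓  3≤5≤9 ✓
Π(2lᵢ+1) = 7×13×11 = 1001
triangle coeff Δ(3,6,5) = 1/675675
Σ_t [1,3]: t=1:−1/8640 t=2:+1/2304 t=3:−1/8640 = 7/34560
(3j)²=7/429 [(3 6 5; 0 0 0)], sign=-1
Σ_t [0,0]: t=0:+1/34560 = 1/34560
(3j)²=4/143 [(3 6 5; 3 -3 0)], sign=-1
⇒ 4πI² = 196/429
I = (+1)√(196/429/(4π)) = 0.19067531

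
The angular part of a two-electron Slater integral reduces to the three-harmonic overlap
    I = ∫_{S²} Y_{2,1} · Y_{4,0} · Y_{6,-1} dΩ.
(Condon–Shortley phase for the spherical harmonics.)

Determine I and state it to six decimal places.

Checks pass: Σm=0; 12 even; l₃=6∈[2,6].
(2·2+1)(2·4+1)(2·6+1) = 585
Δ: 0! 4! 8! / 13! → 1/6435
sum: t=0:+1/2304 = 1/2304
3j²(2 4 6; 0 0 0) = Δ·Π!·Σ² = 5/143  (sign +1)
sum: t=0:+1/3456 = 1/3456
3j²(2 4 6; 1 0 -1) = Δ·Π!·Σ² = 35/1287  (sign -1)
combine: 4πI² = 585·5/143·35/1287 = 875/1573
take √, sign -1: I = -0.21039467

-0.210395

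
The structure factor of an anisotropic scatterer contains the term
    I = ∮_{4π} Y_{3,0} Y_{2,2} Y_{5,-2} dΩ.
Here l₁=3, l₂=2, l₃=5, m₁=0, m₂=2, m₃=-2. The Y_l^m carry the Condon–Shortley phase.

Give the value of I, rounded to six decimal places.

0.141758

Checks pass: Σm=0; 10 even; l₃=5∈[1,5].
(2·3+1)(2·2+1)(2·5+1) = 385
Δ: 0! 6! 4! / 11! → 1/2310
sum: t=0:+1/144 = 1/144
3j²(3 2 5; 0 0 0) = Δ·Π!·Σ² = 10/231  (sign -1)
sum: t=0:+1/864 = 1/864
3j²(3 2 5; 0 2 -2) = Δ·Π!·Σ² = 1/66  (sign -1)
combine: 4πI² = 385·10/231·1/66 = 25/99
take √, sign +1: I = 0.14175797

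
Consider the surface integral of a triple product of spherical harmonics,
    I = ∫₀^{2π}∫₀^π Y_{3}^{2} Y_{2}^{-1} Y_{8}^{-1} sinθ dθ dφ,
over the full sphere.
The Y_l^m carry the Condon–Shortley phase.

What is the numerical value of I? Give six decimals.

triangle: need 1≤l₃≤5, have 8; I=0

0.000000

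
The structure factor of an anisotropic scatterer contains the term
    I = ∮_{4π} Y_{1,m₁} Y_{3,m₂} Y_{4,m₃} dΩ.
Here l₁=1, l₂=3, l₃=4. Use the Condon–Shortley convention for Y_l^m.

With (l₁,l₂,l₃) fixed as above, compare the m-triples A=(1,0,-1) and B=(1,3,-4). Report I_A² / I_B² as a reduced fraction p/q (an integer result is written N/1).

l's match ⇒ only the (l;m) 3-j factors differ between A and B.
A: triangle coeff Δ(1,3,4) = 1/252; Σ_t [0,0]: t=0:+1/72 = 1/72; (3j)²=5/126 [(1 3 4; 1 0 -1)], sign=-1
B: triangle coeff Δ(1,3,4) = 1/252; Σ_t [0,0]: t=0:+1/1440 = 1/1440; (3j)²=1/9 [(1 3 4; 1 3 -4)], sign=+1
I_A²/I_B² = (5/126)/(1/9) = 5/14

5/14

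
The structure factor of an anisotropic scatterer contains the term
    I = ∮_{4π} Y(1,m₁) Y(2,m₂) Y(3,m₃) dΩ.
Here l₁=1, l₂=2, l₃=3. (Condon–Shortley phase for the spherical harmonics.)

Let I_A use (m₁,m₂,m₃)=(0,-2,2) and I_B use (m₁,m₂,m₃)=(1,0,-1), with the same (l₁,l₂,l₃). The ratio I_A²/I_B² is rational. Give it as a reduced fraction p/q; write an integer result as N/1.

5/6

l's match ⇒ only the (l;m) 3-j factors differ between A and B.
A: triangle coeff Δ(1,2,3) = 1/105; Σ_t [0,0]: t=0:+1/24 = 1/24; (3j)²=1/21 [(1 2 3; 0 -2 2)], sign=-1
B: triangle coeff Δ(1,2,3) = 1/105; Σ_t [0,0]: t=0:+1/8 = 1/8; (3j)²=2/35 [(1 2 3; 1 0 -1)], sign=+1
I_A²/I_B² = (1/21)/(2/35) = 5/6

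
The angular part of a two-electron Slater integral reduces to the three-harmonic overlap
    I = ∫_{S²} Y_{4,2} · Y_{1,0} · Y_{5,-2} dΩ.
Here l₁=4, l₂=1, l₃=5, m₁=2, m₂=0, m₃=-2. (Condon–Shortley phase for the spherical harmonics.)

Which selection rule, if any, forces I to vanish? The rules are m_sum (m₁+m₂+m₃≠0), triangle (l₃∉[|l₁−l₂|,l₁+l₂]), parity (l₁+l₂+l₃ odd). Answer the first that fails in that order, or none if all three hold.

none

m₁+m₂+m₃ = 2 + 0 − 2 = 0  ✓
triangle: |4−1|=3 ≤ l₃=5 ≤ 4+1=5  ✓
parity: l₁+l₂+l₃ = 10 is even  ✓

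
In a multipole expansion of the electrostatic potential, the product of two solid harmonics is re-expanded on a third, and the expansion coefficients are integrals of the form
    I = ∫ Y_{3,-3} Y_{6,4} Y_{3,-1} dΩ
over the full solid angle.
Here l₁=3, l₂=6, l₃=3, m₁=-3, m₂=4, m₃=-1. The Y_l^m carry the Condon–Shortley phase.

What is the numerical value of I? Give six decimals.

0.171787

m-sum 0 ✓  L=12 even ✓  3≤3≤9 ✓
Π(2lᵢ+1) = 7×13×7 = 637
triangle coeff Δ(3,6,3) = 1/12012
Σ_t [3,3]: t=3:−1/1296 = -1/1296
(3j)²=100/3003 [(3 6 3; 0 0 0)], sign=+1
Σ_t [6,6]: t=6:+1/34560 = 1/34560
(3j)²=5/286 [(3 6 3; -3 4 -1)], sign=+1
⇒ 4πI² = 1750/4719
I = (+1)√(1750/4719/(4π)) = 0.17178653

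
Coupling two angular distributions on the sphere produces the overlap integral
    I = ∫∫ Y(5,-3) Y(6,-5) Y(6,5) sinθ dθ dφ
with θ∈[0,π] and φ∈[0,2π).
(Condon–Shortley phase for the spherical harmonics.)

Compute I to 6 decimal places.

-3 − 5 + 5 = -3 ≠ 0: azimuthal integral kills it; I = 0

0.000000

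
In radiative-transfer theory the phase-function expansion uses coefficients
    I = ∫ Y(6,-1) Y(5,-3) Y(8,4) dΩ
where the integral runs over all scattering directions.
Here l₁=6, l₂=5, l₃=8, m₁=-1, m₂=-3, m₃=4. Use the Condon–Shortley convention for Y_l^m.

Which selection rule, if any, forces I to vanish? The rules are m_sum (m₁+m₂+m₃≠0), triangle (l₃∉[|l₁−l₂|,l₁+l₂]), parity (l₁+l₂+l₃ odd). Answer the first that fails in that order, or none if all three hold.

parity

azimuthal sum: -1 − 3 + 4 = 0  ✓
1 ≤ 8 ≤ 11 (triangle on l)  ✓
L = 6 + 5 + 8 = 19 (odd)  ✗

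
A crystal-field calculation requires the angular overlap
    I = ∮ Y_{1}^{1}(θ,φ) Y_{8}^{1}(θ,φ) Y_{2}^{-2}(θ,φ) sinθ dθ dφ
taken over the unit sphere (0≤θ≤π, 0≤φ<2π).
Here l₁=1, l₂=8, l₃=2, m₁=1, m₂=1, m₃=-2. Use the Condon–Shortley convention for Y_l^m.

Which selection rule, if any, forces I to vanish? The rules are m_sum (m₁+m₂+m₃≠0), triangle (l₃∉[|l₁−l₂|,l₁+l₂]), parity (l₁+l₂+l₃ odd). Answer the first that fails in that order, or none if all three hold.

triangle

azimuthal sum: 1 + 1 − 2 = 0  ✓
7 ≤ 2 ≤ 9 (triangle on l)  ✗
L = 1 + 8 + 2 = 11 (odd)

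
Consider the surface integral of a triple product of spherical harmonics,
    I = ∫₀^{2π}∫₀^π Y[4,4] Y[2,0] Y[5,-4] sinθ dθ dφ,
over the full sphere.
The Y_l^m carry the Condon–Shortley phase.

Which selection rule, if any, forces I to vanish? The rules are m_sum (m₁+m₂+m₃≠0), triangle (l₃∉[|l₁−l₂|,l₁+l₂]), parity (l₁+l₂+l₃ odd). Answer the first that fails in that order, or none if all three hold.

parity

m₁+m₂+m₃ = 4 + 0 − 4 = 0  ✓
triangle: |4−2|=2 ≤ l₃=5 ≤ 4+2=6  ✓
parity: l₁+l₂+l₃ = 11 is odd  ✗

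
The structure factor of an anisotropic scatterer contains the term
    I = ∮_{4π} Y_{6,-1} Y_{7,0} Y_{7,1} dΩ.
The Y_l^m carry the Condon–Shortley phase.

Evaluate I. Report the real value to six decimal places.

Rules hold: Σm=0, L=20 even, 1≤7≤13.
N = 13·15·15 = 2925
Δ = 6!·6!·8!/21! = 1/2444321880
Racah Σ t=0..6: t=0:+1/2612736000 t=1:−1/20736000 t=2:+1/1658880 t=3:−1/746496 t=4:+1/1658880 t=5:−1/20736000 t=6:+1/2612736000 = -1/4354560
⇒ 3j(6 7 7; 0 0 0)² = 1000/138567, sgn +1
Racah Σ t=1..6: t=1:−1/124416000 t=2:+1/4147200 t=3:−1/995328 t=4:+1/1244160 t=5:−1/8294400 t=6:+1/435456000 = -1/11612160
⇒ 3j(6 7 7; -1 0 1)² = 125/92378, sgn -1
4πI² = N·(3j₀)²·(3jₘ)² = 4687500/164109517
I = -1·√(0.0285632/4π) = -0.04767589

-0.047676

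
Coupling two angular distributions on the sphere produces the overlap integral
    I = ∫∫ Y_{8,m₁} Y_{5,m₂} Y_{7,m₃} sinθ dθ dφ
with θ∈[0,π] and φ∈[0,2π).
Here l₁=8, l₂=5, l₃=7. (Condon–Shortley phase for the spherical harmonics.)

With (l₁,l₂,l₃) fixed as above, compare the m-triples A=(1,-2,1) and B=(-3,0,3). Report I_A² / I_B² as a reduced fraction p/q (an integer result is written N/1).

Shared (l₁,l₂,l₃)=(8,5,7): N and (l;000)² cancel in I_A²/I_B².
A: Δ = 6!·10!·4!/21! = 1/814773960; Racah Σ t=0..3: t=0:+1/130636800 t=1:−1/8294400 t=2:+1/4147200 t=3:−1/14929920 = 1/16329600; ⇒ 3j(8 5 7; 1 -2 1)² = 1024/138567, sgn +1
B: Δ = 6!·10!·4!/21! = 1/814773960; Racah Σ t=1..5: t=1:−1/10450944000 t=2:+1/104509440 t=3:−1/11612160 t=4:+1/8709120 t=5:−1/49766400 = 1/55296000; ⇒ 3j(8 5 7; -3 0 3)² = 81/33592, sgn +1
I_A²/I_B² = (1024/138567)/(81/33592) = 8192/2673

8192/2673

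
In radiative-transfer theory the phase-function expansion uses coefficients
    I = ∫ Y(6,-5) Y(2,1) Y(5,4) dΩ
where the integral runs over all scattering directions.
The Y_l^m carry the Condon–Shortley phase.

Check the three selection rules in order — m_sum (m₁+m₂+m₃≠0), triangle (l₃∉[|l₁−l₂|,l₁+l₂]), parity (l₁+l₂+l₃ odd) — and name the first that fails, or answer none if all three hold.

parity

m₁+m₂+m₃ = -5 + 1 + 4 = 0  ✓
triangle: |6−2|=4 ≤ l₃=5 ≤ 6+2=8  ✓
parity: l₁+l₂+l₃ = 13 is odd  ✗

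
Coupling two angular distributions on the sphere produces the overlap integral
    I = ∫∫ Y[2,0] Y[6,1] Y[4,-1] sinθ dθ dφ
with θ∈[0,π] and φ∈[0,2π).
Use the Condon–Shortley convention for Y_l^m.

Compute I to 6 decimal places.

m-sum 0 ✓  L=12 even ✓  4≤4≤8 ✓
Π(2lᵢ+1) = 5×13×9 = 585
triangle coeff Δ(2,6,4) = 1/6435
Σ_t [2,2]: t=2:+1/2304 = 1/2304
(3j)²=5/143 [(2 6 4; 0 0 0)], sign=+1
Σ_t [2,2]: t=2:+1/2880 = 1/2880
(3j)²=14/429 [(2 6 4; 0 1 -1)], sign=-1
⇒ 4πI² = 1050/1573
I = (-1)√(1050/1573/(4π)) = -0.23047581

-0.230476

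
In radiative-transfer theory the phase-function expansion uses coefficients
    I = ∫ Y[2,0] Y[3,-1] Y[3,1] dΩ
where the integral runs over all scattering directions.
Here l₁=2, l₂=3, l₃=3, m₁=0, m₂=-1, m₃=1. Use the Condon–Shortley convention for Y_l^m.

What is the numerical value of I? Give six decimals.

m-sum 0 ✓  L=8 even ✓  1≤3≤5 ✓
Π(2lᵢ+1) = 5×7×7 = 245
triangle coeff Δ(2,3,3) = 1/3780
Σ_t [0,2]: t=0:+1/24 t=1:−1/4 t=2:+1/24 = -1/6
(3j)²=4/105 [(2 3 3; 0 0 0)], sign=+1
Σ_t [0,2]: t=0:+1/16 t=1:−1/6 t=2:+1/96 = -3/32
(3j)²=3/140 [(2 3 3; 0 -1 1)], sign=-1
⇒ 4πI² = 1/5
I = (-1)√(1/5/(4π)) = -0.12615663

-0.126157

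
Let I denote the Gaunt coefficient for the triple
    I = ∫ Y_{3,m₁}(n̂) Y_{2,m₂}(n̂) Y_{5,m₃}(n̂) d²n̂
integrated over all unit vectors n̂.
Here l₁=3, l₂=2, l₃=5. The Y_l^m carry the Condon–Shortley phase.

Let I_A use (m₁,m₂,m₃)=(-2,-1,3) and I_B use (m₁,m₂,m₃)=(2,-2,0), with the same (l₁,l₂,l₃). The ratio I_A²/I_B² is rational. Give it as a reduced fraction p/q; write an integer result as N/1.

112/5

Shared (l₁,l₂,l₃)=(3,2,5): N and (l;000)² cancel in I_A²/I_B².
A: Δ = 0!·6!·4!/11! = 1/2310; Racah Σ t=0..0: t=0:+1/720 = 1/720; ⇒ 3j(3 2 5; -2 -1 3)² = 8/165, sgn +1
B: Δ = 0!·6!·4!/11! = 1/2310; Racah Σ t=0..0: t=0:+1/2880 = 1/2880; ⇒ 3j(3 2 5; 2 -2 0)² = 1/462, sgn -1
I_A²/I_B² = (8/165)/(1/462) = 112/5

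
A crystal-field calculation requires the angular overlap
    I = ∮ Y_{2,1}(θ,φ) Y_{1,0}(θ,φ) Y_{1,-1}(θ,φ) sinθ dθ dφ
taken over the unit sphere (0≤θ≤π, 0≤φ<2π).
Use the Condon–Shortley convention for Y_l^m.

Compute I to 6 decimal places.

Checks pass: Σm=0; 4 even; l₃=1∈[1,3].
(2·2+1)(2·1+1)(2·1+1) = 45
Δ: 2! 2! 0! / 5! → 1/30
sum: t=1:−1/1 = -1/1
3j²(2 1 1; 0 0 0) = Δ·Π!·Σ² = 2/15  (sign +1)
sum: t=1:−1/2 = -1/2
3j²(2 1 1; 1 0 -1) = Δ·Π!·Σ² = 1/10  (sign -1)
combine: 4πI² = 45·2/15·1/10 = 3/5
take √, sign -1: I = -0.21850969

-0.218510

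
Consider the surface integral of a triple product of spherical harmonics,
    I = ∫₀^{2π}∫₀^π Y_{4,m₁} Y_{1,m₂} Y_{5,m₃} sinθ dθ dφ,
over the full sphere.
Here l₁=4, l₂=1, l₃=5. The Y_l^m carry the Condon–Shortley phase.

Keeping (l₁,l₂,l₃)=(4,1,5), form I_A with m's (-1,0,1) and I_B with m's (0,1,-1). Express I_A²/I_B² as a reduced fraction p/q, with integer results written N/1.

8/5

l's match ⇒ only the (l;m) 3-j factors differ between A and B.
A: triangle coeff Δ(4,1,5) = 1/495; Σ_t [0,0]: t=0:+1/720 = 1/720; (3j)²=8/165 [(4 1 5; -1 0 1)], sign=+1
B: triangle coeff Δ(4,1,5) = 1/495; Σ_t [0,0]: t=0:+1/1152 = 1/1152; (3j)²=1/33 [(4 1 5; 0 1 -1)], sign=+1
I_A²/I_B² = (8/165)/(1/33) = 8/5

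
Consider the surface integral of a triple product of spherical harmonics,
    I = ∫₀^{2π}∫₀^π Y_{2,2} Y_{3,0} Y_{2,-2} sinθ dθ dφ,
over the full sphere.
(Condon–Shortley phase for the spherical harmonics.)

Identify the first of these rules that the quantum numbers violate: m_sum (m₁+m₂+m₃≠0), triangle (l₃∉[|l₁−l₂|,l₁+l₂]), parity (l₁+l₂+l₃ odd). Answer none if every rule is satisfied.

m₁+m₂+m₃ = 2 + 0 − 2 = 0  ✓
triangle: |2−3|=1 ≤ l₃=2 ≤ 2+3=5  ✓
parity: l₁+l₂+l₃ = 7 is odd  ✗

parity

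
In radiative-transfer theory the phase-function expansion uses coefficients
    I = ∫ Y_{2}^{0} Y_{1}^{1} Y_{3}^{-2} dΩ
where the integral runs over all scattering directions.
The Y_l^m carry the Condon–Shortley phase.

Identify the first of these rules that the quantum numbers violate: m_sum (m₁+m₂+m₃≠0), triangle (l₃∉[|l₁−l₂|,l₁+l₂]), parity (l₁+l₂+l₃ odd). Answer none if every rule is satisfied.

m_sum

azimuthal sum: 0 + 1 − 2 = -1  ✗
1 ≤ 3 ≤ 3 (triangle on l)
L = 2 + 1 + 3 = 6 (even)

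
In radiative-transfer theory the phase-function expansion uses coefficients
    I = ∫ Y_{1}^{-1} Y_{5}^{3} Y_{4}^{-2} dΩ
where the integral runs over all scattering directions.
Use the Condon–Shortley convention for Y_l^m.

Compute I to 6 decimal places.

Checks pass: Σm=0; 10 even; l₃=4∈[4,6].
(2·1+1)(2·5+1)(2·4+1) = 297
Δ: 2! 0! 8! / 11! → 1/495
sum: t=1:−1/576 = -1/576
3j²(1 5 4; 0 0 0) = Δ·Π!·Σ² = 5/99  (sign -1)
sum: t=2:+1/2880 = 1/2880
3j²(1 5 4; -1 3 -2) = Δ·Π!·Σ² = 28/495  (sign +1)
combine: 4πI² = 297·5/99·28/495 = 28/33
take √, sign -1: I = -0.25984664

-0.259847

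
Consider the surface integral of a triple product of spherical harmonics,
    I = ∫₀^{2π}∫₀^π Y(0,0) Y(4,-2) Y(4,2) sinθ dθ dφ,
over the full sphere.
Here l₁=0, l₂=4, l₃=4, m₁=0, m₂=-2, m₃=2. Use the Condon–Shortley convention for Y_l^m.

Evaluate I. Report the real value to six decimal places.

Checks pass: Σm=0; 8 even; l₃=4∈[4,4].
(2·0+1)(2·4+1)(2·4+1) = 81
Δ: 0! 0! 8! / 9! → 1/9
sum: t=0:+1/576 = 1/576
3j²(0 4 4; 0 0 0) = Δ·Π!·Σ² = 1/9  (sign +1)
sum: t=0:+1/1440 = 1/1440
3j²(0 4 4; 0 -2 2) = Δ·Π!·Σ² = 1/9  (sign +1)
combine: 4πI² = 81·1/9·1/9 = 1/1
take √, sign +1: I = 0.28209479

0.282095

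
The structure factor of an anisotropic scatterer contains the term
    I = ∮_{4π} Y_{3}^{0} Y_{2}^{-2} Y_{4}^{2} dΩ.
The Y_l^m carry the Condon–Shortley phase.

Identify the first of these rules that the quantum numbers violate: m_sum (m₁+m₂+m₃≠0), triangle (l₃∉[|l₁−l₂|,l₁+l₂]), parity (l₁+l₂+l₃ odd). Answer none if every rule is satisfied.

parity

azimuthal sum: 0 − 2 + 2 = 0  ✓
1 ≤ 4 ≤ 5 (triangle on l)  ✓
L = 3 + 2 + 4 = 9 (odd)  ✗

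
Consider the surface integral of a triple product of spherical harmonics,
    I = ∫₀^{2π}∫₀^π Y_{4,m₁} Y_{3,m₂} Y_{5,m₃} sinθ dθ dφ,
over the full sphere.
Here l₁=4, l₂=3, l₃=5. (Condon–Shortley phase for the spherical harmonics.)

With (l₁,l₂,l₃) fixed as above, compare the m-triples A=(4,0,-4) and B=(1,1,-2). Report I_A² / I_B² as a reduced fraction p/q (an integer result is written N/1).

Same 4,3,5: normalisation and zero-m 3j drop out of the ratio.
A: Δ: 2! 6! 4! / 13! → 1/180180; sum: t=0:+1/8640 = 1/8640; 3j²(4 3 5; 4 0 -4) = Δ·Π!·Σ² = 28/715  (sign -1)
B: Δ: 2! 6! 4! / 13! → 1/180180; sum: t=0:+1/1728 t=1:−1/288 t=2:+1/960 = -1/540; 3j²(4 3 5; 1 1 -2) = Δ·Π!·Σ² = 128/6435  (sign +1)
I_A²/I_B² = (28/715)/(128/6435) = 63/32

63/32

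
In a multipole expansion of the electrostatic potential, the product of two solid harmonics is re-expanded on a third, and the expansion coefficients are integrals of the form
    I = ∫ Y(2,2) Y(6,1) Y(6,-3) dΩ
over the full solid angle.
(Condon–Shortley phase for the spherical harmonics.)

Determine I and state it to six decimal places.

Checks pass: Σm=0; 14 even; l₃=6∈[4,8].
(2·2+1)(2·6+1)(2·6+1) = 845
Δ: 2! 2! 10! / 15! → 1/90090
sum: t=0:+1/69120 t=1:−1/14400 t=2:+1/69120 = -7/172800
3j²(2 6 6; 0 0 0) = Δ·Π!·Σ² = 14/715  (sign -1)
sum: t=0:+1/120960 = 1/120960
3j²(2 6 6; 2 1 -3) = Δ·Π!·Σ² = 24/1001  (sign -1)
combine: 4πI² = 845·14/715·24/1001 = 48/121
take √, sign +1: I = 0.17767364

0.177674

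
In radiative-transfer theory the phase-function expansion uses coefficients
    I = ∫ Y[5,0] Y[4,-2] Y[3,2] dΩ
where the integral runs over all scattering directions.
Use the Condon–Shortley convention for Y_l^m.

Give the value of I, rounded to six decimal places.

Checks pass: Σm=0; 12 even; l₃=3∈[1,9].
(2·5+1)(2·4+1)(2·3+1) = 693
Δ: 6! 4! 2! / 13! → 1/180180
sum: t=2:+1/576 t=3:−1/144 t=4:+1/576 = -1/288
3j²(5 4 3; 0 0 0) = Δ·Π!·Σ² = 20/1001  (sign +1)
sum: t=1:−1/2880 t=2:+1/576 = 1/720
3j²(5 4 3; 0 -2 2) = Δ·Π!·Σ² = 80/3003  (sign -1)
combine: 4πI² = 693·20/1001·80/3003 = 4800/13013
take √, sign -1: I = -0.17132746

-0.171327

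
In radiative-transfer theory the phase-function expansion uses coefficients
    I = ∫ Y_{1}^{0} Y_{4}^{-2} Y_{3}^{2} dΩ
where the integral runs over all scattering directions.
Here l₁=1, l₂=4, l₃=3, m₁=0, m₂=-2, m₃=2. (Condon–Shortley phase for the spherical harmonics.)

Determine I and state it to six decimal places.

Rules hold: Σm=0, L=8 even, 3≤3≤5.
N = 3·9·7 = 189
Δ = 2!·0!·6!/9! = 1/252
Racah Σ t=1..1: t=1:−1/36 = -1/36
⇒ 3j(1 4 3; 0 0 0)² = 4/63, sgn +1
Racah Σ t=1..1: t=1:−1/120 = -1/120
⇒ 3j(1 4 3; 0 -2 2)² = 1/21, sgn +1
4πI² = N·(3j₀)²·(3jₘ)² = 4/7
I = +1·√(0.571429/4π) = 0.21324362

0.213244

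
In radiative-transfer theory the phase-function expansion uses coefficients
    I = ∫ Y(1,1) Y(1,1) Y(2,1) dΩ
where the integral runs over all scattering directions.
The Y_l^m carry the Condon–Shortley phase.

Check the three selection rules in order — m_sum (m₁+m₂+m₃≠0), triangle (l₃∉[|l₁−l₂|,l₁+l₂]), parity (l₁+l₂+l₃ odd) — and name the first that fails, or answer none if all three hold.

m_sum

Σmᵢ = 3  ✗
l₃∈[|l₁−l₂|,l₁+l₂]=[0,2], have l₃=2
Σlᵢ = 4 ⇒ even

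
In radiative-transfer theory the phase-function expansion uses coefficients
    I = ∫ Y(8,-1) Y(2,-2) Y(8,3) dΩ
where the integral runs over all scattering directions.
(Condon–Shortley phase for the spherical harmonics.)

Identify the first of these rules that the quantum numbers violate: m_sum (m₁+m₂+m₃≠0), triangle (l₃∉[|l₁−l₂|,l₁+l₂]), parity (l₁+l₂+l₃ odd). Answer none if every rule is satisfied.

none

azimuthal sum: -1 − 2 + 3 = 0  ✓
6 ≤ 8 ≤ 10 (triangle on l)  ✓
L = 8 + 2 + 8 = 18 (even)  ✓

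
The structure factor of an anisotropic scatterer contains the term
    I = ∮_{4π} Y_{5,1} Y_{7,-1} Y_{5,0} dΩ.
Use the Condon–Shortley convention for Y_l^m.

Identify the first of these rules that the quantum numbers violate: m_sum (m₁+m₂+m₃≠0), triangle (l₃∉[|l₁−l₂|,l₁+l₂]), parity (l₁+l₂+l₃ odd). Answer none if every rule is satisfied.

parity

m₁+m₂+m₃ = 1 − 1 + 0 = 0  ✓
triangle: |5−7|=2 ≤ l₃=5 ≤ 5+7=12  ✓
parity: l₁+l₂+l₃ = 17 is odd  ✗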